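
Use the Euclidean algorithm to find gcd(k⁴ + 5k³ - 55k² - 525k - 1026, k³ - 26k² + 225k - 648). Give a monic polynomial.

k - 9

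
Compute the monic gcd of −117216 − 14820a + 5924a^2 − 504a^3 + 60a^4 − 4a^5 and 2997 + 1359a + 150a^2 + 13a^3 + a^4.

333 + 114a + 4a^2 + a^3

Repeated division with remainder:
  −4a^5 + 60a^4 − 504a^3 + 5924a^2 − 14820a − 117216 = (−4a + 112)(a^4 + 13a^3 + 150a^2 + 1359a + 2997) + (−1360a^3 − 5440a^2 − 155040a − 452880)
  a^4 + 13a^3 + 150a^2 + 1359a + 2997 = (−(1/1360)a − 9/1360)(−1360a^3 − 5440a^2 − 155040a − 452880) + (0)
Last nonzero remainder: −1360a^3 − 5440a^2 − 155040a − 452880. Dividing through by −1360 gives the monic gcd a^3 + 4a^2 + 114a + 333.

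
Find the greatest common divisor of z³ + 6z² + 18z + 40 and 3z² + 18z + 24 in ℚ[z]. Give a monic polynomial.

z + 4

Repeated division with remainder:
  z³ + 6z² + 18z + 40 = ((1/3)z)(3z² + 18z + 24) + (10z + 40)
  3z² + 18z + 24 = ((3/10)z + 3/5)(10z + 40) + (0)
Last nonzero remainder: 10z + 40. Dividing through by 10 gives the monic gcd z + 4.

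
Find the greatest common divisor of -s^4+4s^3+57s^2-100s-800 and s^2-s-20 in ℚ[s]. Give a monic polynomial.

Apply the Euclidean algorithm:
  -s^4+4s^3+57s^2-100s-800 = (-s^2+3s+40)(s^2-s-20) + (0)
The last nonzero remainder s^2-s-20 is already monic.

s^2-s-20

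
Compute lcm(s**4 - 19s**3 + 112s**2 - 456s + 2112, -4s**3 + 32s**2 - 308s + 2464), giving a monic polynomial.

Repeated division with remainder:
  s**4 - 19s**3 + 112s**2 - 456s + 2112 = (-(1/4)s + 11/4)(-4s**3 + 32s**2 - 308s + 2464) + (-53s**2 + 1007s - 4664)
  -4s**3 + 32s**2 - 308s + 2464 = ((4/53)s + 44/53)(-53s**2 + 1007s - 4664) + (-792s + 6336)
  -53s**2 + 1007s - 4664 = ((53/792)s - 53/72)(-792s + 6336) + (0)
Last nonzero remainder: -792s + 6336. Dividing through by -792 gives the monic gcd s - 8.
Then lcm(f, g) = f·g / gcd(f, g); expanding and making the result monic gives the answer.

s**6 - 19s**5 + 189s**4 - 1919s**3 + 10736s**2 - 35112s + 162624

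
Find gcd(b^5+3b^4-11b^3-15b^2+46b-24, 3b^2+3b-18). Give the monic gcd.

b^2+b-6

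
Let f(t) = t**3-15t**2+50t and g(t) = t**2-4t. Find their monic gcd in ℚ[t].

By polynomial division,
  t**3-15t**2+50t = (t-11)(t**2-4t) + (6t)
  t**2-4t = ((1/6)t-2/3)(6t) + (0)
Last nonzero remainder: 6t. Dividing through by 6 gives the monic gcd t.

t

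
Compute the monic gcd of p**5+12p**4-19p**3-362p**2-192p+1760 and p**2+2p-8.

p**2+2p-8

Euclidean algorithm in ℚ[p]:
  p**5+12p**4-19p**3-362p**2-192p+1760 = (p**3+10p**2-31p-220)(p**2+2p-8) + (0)
The last nonzero remainder p**2+2p-8 is already monic.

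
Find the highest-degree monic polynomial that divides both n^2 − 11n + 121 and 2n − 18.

1

Apply the Euclidean algorithm:
  n^2 − 11n + 121 = ((1/2)n − 1)(2n − 18) + (103)
  2n − 18 = ((2/103)n − 18/103)(103) + (0)
The last nonzero remainder is the constant 103, so the polynomials are coprime and gcd = 1.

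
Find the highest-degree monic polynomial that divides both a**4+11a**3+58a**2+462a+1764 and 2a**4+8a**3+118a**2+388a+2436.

a**2−2a+42

Apply the Euclidean algorithm:
  a**4+11a**3+58a**2+462a+1764 = (1/2)(2a**4+8a**3+118a**2+388a+2436) + (7a**3−a**2+268a+546)
  2a**4+8a**3+118a**2+388a+2436 = ((2/7)a+58/49)(7a**3−a**2+268a+546) + ((2088/49)a**2−(4176/49)a+12528/7)
  7a**3−a**2+268a+546 = ((343/2088)a+637/2088)((2088/49)a**2−(4176/49)a+12528/7) + (0)
Last nonzero remainder: (2088/49)a**2−(4176/49)a+12528/7. Dividing through by 2088/49 gives the monic gcd a**2−2a+42.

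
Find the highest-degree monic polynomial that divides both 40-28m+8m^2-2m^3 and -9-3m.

1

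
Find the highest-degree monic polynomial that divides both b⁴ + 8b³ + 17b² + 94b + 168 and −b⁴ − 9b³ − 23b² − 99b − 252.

b³ + 6b² + 5b + 84

Apply the Euclidean algorithm:
  b⁴ + 8b³ + 17b² + 94b + 168 = (−1)(−b⁴ − 9b³ − 23b² − 99b − 252) + (−b³ − 6b² − 5b − 84)
  −b⁴ − 9b³ − 23b² − 99b − 252 = (b + 3)(−b³ − 6b² − 5b − 84) + (0)
Last nonzero remainder: −b³ − 6b² − 5b − 84. Dividing through by −1 gives the monic gcd b³ + 6b² + 5b + 84.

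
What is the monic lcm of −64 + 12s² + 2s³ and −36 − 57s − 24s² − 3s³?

−96 − 128s − 14s² + 27s³ + 10s⁴ + s⁵

Repeated division with remainder:
  2s³ + 12s² − 64 = (−2/3)(−3s³ − 24s² − 57s − 36) + (−4s² − 38s − 88)
  −3s³ − 24s² − 57s − 36 = ((3/4)s − 9/8)(−4s² − 38s − 88) + (−(135/4)s − 135)
  −4s² − 38s − 88 = ((16/135)s + 88/135)(−(135/4)s − 135) + (0)
Last nonzero remainder: −(135/4)s − 135. Dividing through by −135/4 gives the monic gcd s + 4.
Then lcm(f, g) = f·g / gcd(f, g); expanding and making the result monic gives the answer.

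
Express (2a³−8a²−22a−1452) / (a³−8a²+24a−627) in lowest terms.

(2a²+14a+132)/(a²+3a+57)

Apply the Euclidean algorithm:
  2a³−8a²−22a−1452 = (2)(a³−8a²+24a−627) + (8a²−70a−198)
  a³−8a²+24a−627 = ((1/8)a+3/32)(8a²−70a−198) + ((885/16)a−9735/16)
  8a²−70a−198 = ((128/885)a+96/295)((885/16)a−9735/16) + (0)
Last nonzero remainder: (885/16)a−9735/16. Dividing through by 885/16 gives the monic gcd a−11.
Cancel a−11 from numerator and denominator to get the reduced form.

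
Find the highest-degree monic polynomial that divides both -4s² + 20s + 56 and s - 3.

Repeated division with remainder:
  -4s² + 20s + 56 = (-4s + 8)(s - 3) + (80)
  s - 3 = ((1/80)s - 3/80)(80) + (0)
The last nonzero remainder is the constant 80, so the polynomials are coprime and gcd = 1.

1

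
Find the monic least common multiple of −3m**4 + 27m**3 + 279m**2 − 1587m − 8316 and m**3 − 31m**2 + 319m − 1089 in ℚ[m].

By polynomial division,
  −3m**4 + 27m**3 + 279m**2 − 1587m − 8316 = (−3m − 66)(m**3 − 31m**2 + 319m − 1089) + (−810m**2 + 16200m − 80190)
  m**3 − 31m**2 + 319m − 1089 = (−(1/810)m + 11/810)(−810m**2 + 16200m − 80190) + (0)
Last nonzero remainder: −810m**2 + 16200m − 80190. Dividing through by −810 gives the monic gcd m**2 − 20m + 99.
Then lcm(f, g) = f·g / gcd(f, g); expanding and making the result monic gives the answer.

m**5 − 20m**4 + 6m**3 + 1552m**2 − 3047m − 30492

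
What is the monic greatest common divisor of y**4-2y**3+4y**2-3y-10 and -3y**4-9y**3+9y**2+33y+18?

Euclidean algorithm in ℚ[y]:
  y**4-2y**3+4y**2-3y-10 = (-1/3)(-3y**4-9y**3+9y**2+33y+18) + (-5y**3+7y**2+8y-4)
  -3y**4-9y**3+9y**2+33y+18 = ((3/5)y+66/25)(-5y**3+7y**2+8y-4) + (-(357/25)y**2+(357/25)y+714/25)
  -5y**3+7y**2+8y-4 = ((125/357)y-50/357)(-(357/25)y**2+(357/25)y+714/25) + (0)
Last nonzero remainder: -(357/25)y**2+(357/25)y+714/25. Dividing through by -357/25 gives the monic gcd y**2-y-2.

y**2-y-2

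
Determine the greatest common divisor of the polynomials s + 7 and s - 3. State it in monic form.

Repeated division with remainder:
  s + 7 = (s - 3) + (10)
  s - 3 = ((1/10)s - 3/10)(10) + (0)
The last nonzero remainder is the constant 10, so the polynomials are coprime and gcd = 1.

1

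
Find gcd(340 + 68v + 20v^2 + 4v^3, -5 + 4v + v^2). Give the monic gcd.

5 + v

Euclidean algorithm in ℚ[v]:
  4v^3 + 20v^2 + 68v + 340 = (4v + 4)(v^2 + 4v - 5) + (72v + 360)
  v^2 + 4v - 5 = ((1/72)v - 1/72)(72v + 360) + (0)
Last nonzero remainder: 72v + 360. Dividing through by 72 gives the monic gcd v + 5.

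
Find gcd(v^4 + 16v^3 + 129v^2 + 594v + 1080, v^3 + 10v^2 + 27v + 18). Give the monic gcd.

v + 6

Apply the Euclidean algorithm:
  v^4 + 16v^3 + 129v^2 + 594v + 1080 = (v + 6)(v^3 + 10v^2 + 27v + 18) + (42v^2 + 414v + 972)
  v^3 + 10v^2 + 27v + 18 = ((1/42)v + 1/294)(42v^2 + 414v + 972) + ((120/49)v + 720/49)
  42v^2 + 414v + 972 = ((343/20)v + 1323/20)((120/49)v + 720/49) + (0)
Last nonzero remainder: (120/49)v + 720/49. Dividing through by 120/49 gives the monic gcd v + 6.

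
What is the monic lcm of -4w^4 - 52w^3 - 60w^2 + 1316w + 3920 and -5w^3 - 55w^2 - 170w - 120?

w^6 + 20w^5 + 112w^4 - 146w^3 - 3193w^2 - 8834w - 5880

By polynomial division,
  -4w^4 - 52w^3 - 60w^2 + 1316w + 3920 = ((4/5)w + 8/5)(-5w^3 - 55w^2 - 170w - 120) + (164w^2 + 1684w + 4112)
  -5w^3 - 55w^2 - 170w - 120 = (-(5/164)w - 75/3362)(164w^2 + 1684w + 4112) + (-(11880/1681)w - 47520/1681)
  164w^2 + 1684w + 4112 = (-(68921/2970)w - 432017/2970)(-(11880/1681)w - 47520/1681) + (0)
Last nonzero remainder: -(11880/1681)w - 47520/1681. Dividing through by -11880/1681 gives the monic gcd w + 4.
Then lcm(f, g) = f·g / gcd(f, g); expanding and making the result monic gives the answer.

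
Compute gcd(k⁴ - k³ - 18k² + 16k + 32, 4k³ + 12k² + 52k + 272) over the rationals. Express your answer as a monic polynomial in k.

k + 4

Repeated division with remainder:
  k⁴ - k³ - 18k² + 16k + 32 = ((1/4)k - 1)(4k³ + 12k² + 52k + 272) + (-19k² + 304)
  4k³ + 12k² + 52k + 272 = (-(4/19)k - 12/19)(-19k² + 304) + (116k + 464)
  -19k² + 304 = (-(19/116)k + 19/29)(116k + 464) + (0)
Last nonzero remainder: 116k + 464. Dividing through by 116 gives the monic gcd k + 4.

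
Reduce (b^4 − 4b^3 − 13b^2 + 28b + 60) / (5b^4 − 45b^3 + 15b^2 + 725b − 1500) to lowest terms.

Repeated division with remainder:
  b^4 − 4b^3 − 13b^2 + 28b + 60 = (1/5)(5b^4 − 45b^3 + 15b^2 + 725b − 1500) + (5b^3 − 16b^2 − 117b + 360)
  5b^4 − 45b^3 + 15b^2 + 725b − 1500 = (b − 29/5)(5b^3 − 16b^2 − 117b + 360) + ((196/5)b^2 − (1568/5)b + 588)
  5b^3 − 16b^2 − 117b + 360 = ((25/196)b + 30/49)((196/5)b^2 − (1568/5)b + 588) + (0)
Last nonzero remainder: (196/5)b^2 − (1568/5)b + 588. Dividing through by 196/5 gives the monic gcd b^2 − 8b + 15.
Cancel b^2 − 8b + 15 from numerator and denominator to get the reduced form.

(b^2 + 4b + 4)/(5b^2 − 5b − 100)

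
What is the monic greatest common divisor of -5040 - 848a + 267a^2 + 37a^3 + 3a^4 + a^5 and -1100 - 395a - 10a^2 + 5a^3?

20 + 9a + a^2

Repeated division with remainder:
  a^5 + 3a^4 + 37a^3 + 267a^2 - 848a - 5040 = ((1/5)a^2 + a + 126/5)(5a^3 - 10a^2 - 395a - 1100) + (1134a^2 + 10206a + 22680)
  5a^3 - 10a^2 - 395a - 1100 = ((5/1134)a - 55/1134)(1134a^2 + 10206a + 22680) + (0)
Last nonzero remainder: 1134a^2 + 10206a + 22680. Dividing through by 1134 gives the monic gcd a^2 + 9a + 20.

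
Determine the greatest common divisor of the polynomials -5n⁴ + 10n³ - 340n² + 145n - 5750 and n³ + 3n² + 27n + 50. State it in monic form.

n² + n + 25

Apply the Euclidean algorithm:
  -5n⁴ + 10n³ - 340n² + 145n - 5750 = (-5n + 25)(n³ + 3n² + 27n + 50) + (-280n² - 280n - 7000)
  n³ + 3n² + 27n + 50 = (-(1/280)n - 1/140)(-280n² - 280n - 7000) + (0)
Last nonzero remainder: -280n² - 280n - 7000. Dividing through by -280 gives the monic gcd n² + n + 25.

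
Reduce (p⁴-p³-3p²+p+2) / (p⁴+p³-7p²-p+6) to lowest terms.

(p+1)/(p+3)

Apply the Euclidean algorithm:
  p⁴-p³-3p²+p+2 = (p⁴+p³-7p²-p+6) + (-2p³+4p²+2p-4)
  p⁴+p³-7p²-p+6 = (-(1/2)p-3/2)(-2p³+4p²+2p-4) + (0)
Last nonzero remainder: -2p³+4p²+2p-4. Dividing through by -2 gives the monic gcd p³-2p²-p+2.
Cancel p³-2p²-p+2 from numerator and denominator to get the reduced form.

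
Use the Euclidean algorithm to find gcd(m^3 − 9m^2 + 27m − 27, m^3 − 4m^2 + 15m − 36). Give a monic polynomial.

m − 3

Apply the Euclidean algorithm:
  m^3 − 9m^2 + 27m − 27 = (m^3 − 4m^2 + 15m − 36) + (−5m^2 + 12m + 9)
  m^3 − 4m^2 + 15m − 36 = (−(1/5)m + 8/25)(−5m^2 + 12m + 9) + ((324/25)m − 972/25)
  −5m^2 + 12m + 9 = (−(125/324)m − 25/108)((324/25)m − 972/25) + (0)
Last nonzero remainder: (324/25)m − 972/25. Dividing through by 324/25 gives the monic gcd m − 3.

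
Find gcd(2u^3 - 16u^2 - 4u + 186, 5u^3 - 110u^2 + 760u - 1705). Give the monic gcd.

Repeated division with remainder:
  2u^3 - 16u^2 - 4u + 186 = (2/5)(5u^3 - 110u^2 + 760u - 1705) + (28u^2 - 308u + 868)
  5u^3 - 110u^2 + 760u - 1705 = ((5/28)u - 55/28)(28u^2 - 308u + 868) + (0)
Last nonzero remainder: 28u^2 - 308u + 868. Dividing through by 28 gives the monic gcd u^2 - 11u + 31.

u^2 - 11u + 31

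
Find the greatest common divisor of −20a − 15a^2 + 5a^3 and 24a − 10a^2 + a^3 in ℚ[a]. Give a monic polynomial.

By polynomial division,
  5a^3 − 15a^2 − 20a = (5)(a^3 − 10a^2 + 24a) + (35a^2 − 140a)
  a^3 − 10a^2 + 24a = ((1/35)a − 6/35)(35a^2 − 140a) + (0)
Last nonzero remainder: 35a^2 − 140a. Dividing through by 35 gives the monic gcd a^2 − 4a.

−4a + a^2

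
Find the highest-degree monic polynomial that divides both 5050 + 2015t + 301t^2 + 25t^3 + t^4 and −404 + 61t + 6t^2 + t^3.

By polynomial division,
  t^4 + 25t^3 + 301t^2 + 2015t + 5050 = (t + 19)(t^3 + 6t^2 + 61t − 404) + (126t^2 + 1260t + 12726)
  t^3 + 6t^2 + 61t − 404 = ((1/126)t − 2/63)(126t^2 + 1260t + 12726) + (0)
Last nonzero remainder: 126t^2 + 1260t + 12726. Dividing through by 126 gives the monic gcd t^2 + 10t + 101.

101 + 10t + t^2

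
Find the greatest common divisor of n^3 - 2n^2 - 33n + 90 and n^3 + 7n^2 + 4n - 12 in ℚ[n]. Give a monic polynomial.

n + 6

Repeated division with remainder:
  n^3 - 2n^2 - 33n + 90 = (n^3 + 7n^2 + 4n - 12) + (-9n^2 - 37n + 102)
  n^3 + 7n^2 + 4n - 12 = (-(1/9)n - 26/81)(-9n^2 - 37n + 102) + ((280/81)n + 560/27)
  -9n^2 - 37n + 102 = (-(729/280)n + 1377/280)((280/81)n + 560/27) + (0)
Last nonzero remainder: (280/81)n + 560/27. Dividing through by 280/81 gives the monic gcd n + 6.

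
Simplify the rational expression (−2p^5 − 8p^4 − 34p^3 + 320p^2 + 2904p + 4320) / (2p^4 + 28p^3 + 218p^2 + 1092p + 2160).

By polynomial division,
  −2p^5 − 8p^4 − 34p^3 + 320p^2 + 2904p + 4320 = (−p + 10)(2p^4 + 28p^3 + 218p^2 + 1092p + 2160) + (−96p^3 − 768p^2 − 5856p − 17280)
  2p^4 + 28p^3 + 218p^2 + 1092p + 2160 = (−(1/48)p − 1/8)(−96p^3 − 768p^2 − 5856p − 17280) + (0)
Last nonzero remainder: −96p^3 − 768p^2 − 5856p − 17280. Dividing through by −96 gives the monic gcd p^3 + 8p^2 + 61p + 180.
Cancel p^3 + 8p^2 + 61p + 180 from numerator and denominator to get the reduced form.

(−p^2 + 4p + 12)/(p + 6)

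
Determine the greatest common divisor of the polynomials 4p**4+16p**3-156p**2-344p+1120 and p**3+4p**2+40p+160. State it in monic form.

Apply the Euclidean algorithm:
  4p**4+16p**3-156p**2-344p+1120 = (4p)(p**3+4p**2+40p+160) + (-316p**2-984p+1120)
  p**3+4p**2+40p+160 = (-(1/316)p-35/12482)(-316p**2-984p+1120) + ((254540/6241)p+1018160/6241)
  -316p**2-984p+1120 = (-(493039/63635)p+87374/12727)((254540/6241)p+1018160/6241) + (0)
Last nonzero remainder: (254540/6241)p+1018160/6241. Dividing through by 254540/6241 gives the monic gcd p+4.

p+4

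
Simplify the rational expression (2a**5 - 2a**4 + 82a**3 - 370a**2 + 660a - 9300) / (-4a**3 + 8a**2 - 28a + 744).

(-a**3 + 5a**2 - 30a + 150)/(2a - 12)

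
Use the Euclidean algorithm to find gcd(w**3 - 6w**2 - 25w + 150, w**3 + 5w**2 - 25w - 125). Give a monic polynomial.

w**2 - 25

By polynomial division,
  w**3 - 6w**2 - 25w + 150 = (w**3 + 5w**2 - 25w - 125) + (-11w**2 + 275)
  w**3 + 5w**2 - 25w - 125 = (-(1/11)w - 5/11)(-11w**2 + 275) + (0)
Last nonzero remainder: -11w**2 + 275. Dividing through by -11 gives the monic gcd w**2 - 25.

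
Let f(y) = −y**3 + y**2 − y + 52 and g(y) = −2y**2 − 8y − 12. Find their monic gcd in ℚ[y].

Euclidean algorithm in ℚ[y]:
  −y**3 + y**2 − y + 52 = ((1/2)y − 5/2)(−2y**2 − 8y − 12) + (−15y + 22)
  −2y**2 − 8y − 12 = ((2/15)y + 164/225)(−15y + 22) + (−6308/225)
  −15y + 22 = ((3375/6308)y − 2475/3154)(−6308/225) + (0)
The last nonzero remainder is the constant −6308/225, so the polynomials are coprime and gcd = 1.

1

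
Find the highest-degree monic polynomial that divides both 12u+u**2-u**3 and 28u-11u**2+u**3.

Euclidean algorithm in ℚ[u]:
  -u**3+u**2+12u = (-1)(u**3-11u**2+28u) + (-10u**2+40u)
  u**3-11u**2+28u = (-(1/10)u+7/10)(-10u**2+40u) + (0)
Last nonzero remainder: -10u**2+40u. Dividing through by -10 gives the monic gcd u**2-4u.

-4u+u**2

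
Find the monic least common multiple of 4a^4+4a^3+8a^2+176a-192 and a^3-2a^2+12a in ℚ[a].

a^5+a^4+2a^3+44a^2-48a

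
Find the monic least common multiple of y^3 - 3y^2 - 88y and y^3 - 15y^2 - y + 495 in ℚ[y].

y^5 - 7y^4 - 121y^3 + 487y^2 + 3960y

Apply the Euclidean algorithm:
  y^3 - 3y^2 - 88y = (y^3 - 15y^2 - y + 495) + (12y^2 - 87y - 495)
  y^3 - 15y^2 - y + 495 = ((1/12)y - 31/48)(12y^2 - 87y - 495) + (-(255/16)y + 2805/16)
  12y^2 - 87y - 495 = (-(64/85)y - 48/17)(-(255/16)y + 2805/16) + (0)
Last nonzero remainder: -(255/16)y + 2805/16. Dividing through by -255/16 gives the monic gcd y - 11.
Then lcm(f, g) = f·g / gcd(f, g); expanding and making the result monic gives the answer.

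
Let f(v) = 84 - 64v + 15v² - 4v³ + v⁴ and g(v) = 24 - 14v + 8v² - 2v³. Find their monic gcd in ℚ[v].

Euclidean algorithm in ℚ[v]:
  v⁴ - 4v³ + 15v² - 64v + 84 = (-(1/2)v)(-2v³ + 8v² - 14v + 24) + (8v² - 52v + 84)
  -2v³ + 8v² - 14v + 24 = (-(1/4)v - 5/8)(8v² - 52v + 84) + (-(51/2)v + 153/2)
  8v² - 52v + 84 = (-(16/51)v + 56/51)(-(51/2)v + 153/2) + (0)
Last nonzero remainder: -(51/2)v + 153/2. Dividing through by -51/2 gives the monic gcd v - 3.

-3 + v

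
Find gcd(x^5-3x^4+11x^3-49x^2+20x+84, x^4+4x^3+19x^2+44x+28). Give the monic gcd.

x^3+2x^2+15x+14

Repeated division with remainder:
  x^5-3x^4+11x^3-49x^2+20x+84 = (x-7)(x^4+4x^3+19x^2+44x+28) + (20x^3+40x^2+300x+280)
  x^4+4x^3+19x^2+44x+28 = ((1/20)x+1/10)(20x^3+40x^2+300x+280) + (0)
Last nonzero remainder: 20x^3+40x^2+300x+280. Dividing through by 20 gives the monic gcd x^3+2x^2+15x+14.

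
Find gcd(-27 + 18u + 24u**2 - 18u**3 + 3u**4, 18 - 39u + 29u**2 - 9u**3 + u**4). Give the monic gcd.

-9 + 15u - 7u**2 + u**3

Repeated division with remainder:
  3u**4 - 18u**3 + 24u**2 + 18u - 27 = (3)(u**4 - 9u**3 + 29u**2 - 39u + 18) + (9u**3 - 63u**2 + 135u - 81)
  u**4 - 9u**3 + 29u**2 - 39u + 18 = ((1/9)u - 2/9)(9u**3 - 63u**2 + 135u - 81) + (0)
Last nonzero remainder: 9u**3 - 63u**2 + 135u - 81. Dividing through by 9 gives the monic gcd u**3 - 7u**2 + 15u - 9.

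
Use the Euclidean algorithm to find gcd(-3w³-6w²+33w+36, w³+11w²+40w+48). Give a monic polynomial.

Euclidean algorithm in ℚ[w]:
  -3w³-6w²+33w+36 = (-3)(w³+11w²+40w+48) + (27w²+153w+180)
  w³+11w²+40w+48 = ((1/27)w+16/81)(27w²+153w+180) + ((28/9)w+112/9)
  27w²+153w+180 = ((243/28)w+405/28)((28/9)w+112/9) + (0)
Last nonzero remainder: (28/9)w+112/9. Dividing through by 28/9 gives the monic gcd w+4.

w+4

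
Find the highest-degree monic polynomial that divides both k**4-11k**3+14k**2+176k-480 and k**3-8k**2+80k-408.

k-6

By polynomial division,
  k**4-11k**3+14k**2+176k-480 = (k-3)(k**3-8k**2+80k-408) + (-90k**2+824k-1704)
  k**3-8k**2+80k-408 = (-(1/90)k-26/2025)(-90k**2+824k-1704) + ((145084/2025)k-290168/675)
  -90k**2+824k-1704 = (-(91125/72542)k+143775/36271)((145084/2025)k-290168/675) + (0)
Last nonzero remainder: (145084/2025)k-290168/675. Dividing through by 145084/2025 gives the monic gcd k-6.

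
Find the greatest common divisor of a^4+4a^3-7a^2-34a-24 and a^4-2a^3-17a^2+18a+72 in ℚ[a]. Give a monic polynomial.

Euclidean algorithm in ℚ[a]:
  a^4+4a^3-7a^2-34a-24 = (a^4-2a^3-17a^2+18a+72) + (6a^3+10a^2-52a-96)
  a^4-2a^3-17a^2+18a+72 = ((1/6)a-11/18)(6a^3+10a^2-52a-96) + (-(20/9)a^2+(20/9)a+40/3)
  6a^3+10a^2-52a-96 = (-(27/10)a-36/5)(-(20/9)a^2+(20/9)a+40/3) + (0)
Last nonzero remainder: -(20/9)a^2+(20/9)a+40/3. Dividing through by -20/9 gives the monic gcd a^2-a-6.

a^2-a-6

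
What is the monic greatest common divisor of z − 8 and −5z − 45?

Apply the Euclidean algorithm:
  z − 8 = (−1/5)(−5z − 45) + (−17)
  −5z − 45 = ((5/17)z + 45/17)(−17) + (0)
The last nonzero remainder is the constant −17, so the polynomials are coprime and gcd = 1.

1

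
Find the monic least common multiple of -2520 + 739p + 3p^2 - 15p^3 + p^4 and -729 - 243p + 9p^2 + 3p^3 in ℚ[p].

-68040 - 10287p + 6429p^2 + 370p^3 - 150p^4 - 3p^5 + p^6

Apply the Euclidean algorithm:
  p^4 - 15p^3 + 3p^2 + 739p - 2520 = ((1/3)p - 6)(3p^3 + 9p^2 - 243p - 729) + (138p^2 - 476p - 6894)
  3p^3 + 9p^2 - 243p - 729 = ((1/46)p + 445/3174)(138p^2 - 476p - 6894) + (-(41888/1587)p + 125664/529)
  138p^2 - 476p - 6894 = (-(109503/20944)p - 607821/20944)(-(41888/1587)p + 125664/529) + (0)
Last nonzero remainder: -(41888/1587)p + 125664/529. Dividing through by -41888/1587 gives the monic gcd p - 9.
Then lcm(f, g) = f·g / gcd(f, g); expanding and making the result monic gives the answer.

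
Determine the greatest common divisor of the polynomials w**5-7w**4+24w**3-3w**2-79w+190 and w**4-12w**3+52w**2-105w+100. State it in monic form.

w**2-3w+5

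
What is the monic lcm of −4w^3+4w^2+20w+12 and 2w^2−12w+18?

w^4−4w^3−2w^2+12w+9

By polynomial division,
  −4w^3+4w^2+20w+12 = (−2w−10)(2w^2−12w+18) + (−64w+192)
  2w^2−12w+18 = (−(1/32)w+3/32)(−64w+192) + (0)
Last nonzero remainder: −64w+192. Dividing through by −64 gives the monic gcd w−3.
Then lcm(f, g) = f·g / gcd(f, g); expanding and making the result monic gives the answer.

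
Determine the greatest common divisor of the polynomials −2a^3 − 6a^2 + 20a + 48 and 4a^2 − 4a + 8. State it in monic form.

Apply the Euclidean algorithm:
  −2a^3 − 6a^2 + 20a + 48 = (−(1/2)a − 2)(4a^2 − 4a + 8) + (16a + 64)
  4a^2 − 4a + 8 = ((1/4)a − 5/4)(16a + 64) + (88)
  16a + 64 = ((2/11)a + 8/11)(88) + (0)
The last nonzero remainder is the constant 88, so the polynomials are coprime and gcd = 1.

1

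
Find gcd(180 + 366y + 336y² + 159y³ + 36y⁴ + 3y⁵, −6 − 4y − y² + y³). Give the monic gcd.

2 + 2y + y²

Repeated division with remainder:
  3y⁵ + 36y⁴ + 159y³ + 336y² + 366y + 180 = (3y² + 39y + 210)(y³ − y² − 4y − 6) + (720y² + 1440y + 1440)
  y³ − y² − 4y − 6 = ((1/720)y − 1/240)(720y² + 1440y + 1440) + (0)
Last nonzero remainder: 720y² + 1440y + 1440. Dividing through by 720 gives the monic gcd y² + 2y + 2.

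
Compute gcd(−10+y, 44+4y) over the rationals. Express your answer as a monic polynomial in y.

1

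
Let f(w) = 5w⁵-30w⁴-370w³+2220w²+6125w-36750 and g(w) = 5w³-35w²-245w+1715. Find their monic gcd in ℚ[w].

w²-49

By polynomial division,
  5w⁵-30w⁴-370w³+2220w²+6125w-36750 = (w²+w-18)(5w³-35w²-245w+1715) + (120w²-5880)
  5w³-35w²-245w+1715 = ((1/24)w-7/24)(120w²-5880) + (0)
Last nonzero remainder: 120w²-5880. Dividing through by 120 gives the monic gcd w²-49.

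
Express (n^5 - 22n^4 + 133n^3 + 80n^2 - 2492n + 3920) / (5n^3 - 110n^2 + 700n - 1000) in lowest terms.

Repeated division with remainder:
  n^5 - 22n^4 + 133n^3 + 80n^2 - 2492n + 3920 = ((1/5)n^2 - 7/5)(5n^3 - 110n^2 + 700n - 1000) + (126n^2 - 1512n + 2520)
  5n^3 - 110n^2 + 700n - 1000 = ((5/126)n - 25/63)(126n^2 - 1512n + 2520) + (0)
Last nonzero remainder: 126n^2 - 1512n + 2520. Dividing through by 126 gives the monic gcd n^2 - 12n + 20.
Cancel n^2 - 12n + 20 from numerator and denominator to get the reduced form.

(n^3 - 10n^2 - 7n + 196)/(5n - 50)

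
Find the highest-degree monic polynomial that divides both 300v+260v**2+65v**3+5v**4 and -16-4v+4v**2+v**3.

2+v

Repeated division with remainder:
  5v**4+65v**3+260v**2+300v = (5v+45)(v**3+4v**2-4v-16) + (100v**2+560v+720)
  v**3+4v**2-4v-16 = ((1/100)v-2/125)(100v**2+560v+720) + (-(56/25)v-112/25)
  100v**2+560v+720 = (-(625/14)v-1125/7)(-(56/25)v-112/25) + (0)
Last nonzero remainder: -(56/25)v-112/25. Dividing through by -56/25 gives the monic gcd v+2.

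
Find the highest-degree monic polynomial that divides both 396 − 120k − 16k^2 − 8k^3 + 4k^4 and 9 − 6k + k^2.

Apply the Euclidean algorithm:
  4k^4 − 8k^3 − 16k^2 − 120k + 396 = (4k^2 + 16k + 44)(k^2 − 6k + 9) + (0)
The last nonzero remainder k^2 − 6k + 9 is already monic.

9 − 6k + k^2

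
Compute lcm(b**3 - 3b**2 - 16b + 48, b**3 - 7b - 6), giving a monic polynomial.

Repeated division with remainder:
  b**3 - 3b**2 - 16b + 48 = (b**3 - 7b - 6) + (-3b**2 - 9b + 54)
  b**3 - 7b - 6 = (-(1/3)b + 1)(-3b**2 - 9b + 54) + (20b - 60)
  -3b**2 - 9b + 54 = (-(3/20)b - 9/10)(20b - 60) + (0)
Last nonzero remainder: 20b - 60. Dividing through by 20 gives the monic gcd b - 3.
Then lcm(f, g) = f·g / gcd(f, g); expanding and making the result monic gives the answer.

b**5 - 23b**3 - 6b**2 + 112b + 96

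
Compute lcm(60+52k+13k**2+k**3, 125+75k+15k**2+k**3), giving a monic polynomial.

1500+1900k+905k**2+207k**3+23k**4+k**5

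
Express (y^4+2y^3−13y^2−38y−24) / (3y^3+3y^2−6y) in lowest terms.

(y^3−13y−12)/(3y^2−3y)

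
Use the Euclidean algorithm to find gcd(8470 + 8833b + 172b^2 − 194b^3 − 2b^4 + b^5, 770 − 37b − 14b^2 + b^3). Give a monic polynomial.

Euclidean algorithm in ℚ[b]:
  b^5 − 2b^4 − 194b^3 + 172b^2 + 8833b + 8470 = (b^2 + 12b + 11)(b^3 − 14b^2 − 37b + 770) + (0)
The last nonzero remainder b^3 − 14b^2 − 37b + 770 is already monic.

770 − 37b − 14b^2 + b^3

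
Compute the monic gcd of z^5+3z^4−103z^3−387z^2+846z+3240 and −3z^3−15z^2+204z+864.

z^2+13z+36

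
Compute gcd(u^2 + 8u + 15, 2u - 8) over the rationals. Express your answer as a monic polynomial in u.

1

Repeated division with remainder:
  u^2 + 8u + 15 = ((1/2)u + 6)(2u - 8) + (63)
  2u - 8 = ((2/63)u - 8/63)(63) + (0)
The last nonzero remainder is the constant 63, so the polynomials are coprime and gcd = 1.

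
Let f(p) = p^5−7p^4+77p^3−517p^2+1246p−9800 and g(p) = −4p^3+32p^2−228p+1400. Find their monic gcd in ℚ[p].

p^3−8p^2+57p−350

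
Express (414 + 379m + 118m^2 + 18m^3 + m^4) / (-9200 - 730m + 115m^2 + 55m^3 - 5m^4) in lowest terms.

(-18 - 11m - m^2)/(400 - 90m + 5m^2)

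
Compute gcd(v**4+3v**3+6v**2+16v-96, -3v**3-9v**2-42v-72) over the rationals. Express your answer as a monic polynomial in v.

v**2+v+12

Apply the Euclidean algorithm:
  v**4+3v**3+6v**2+16v-96 = (-(1/3)v)(-3v**3-9v**2-42v-72) + (-8v**2-8v-96)
  -3v**3-9v**2-42v-72 = ((3/8)v+3/4)(-8v**2-8v-96) + (0)
Last nonzero remainder: -8v**2-8v-96. Dividing through by -8 gives the monic gcd v**2+v+12.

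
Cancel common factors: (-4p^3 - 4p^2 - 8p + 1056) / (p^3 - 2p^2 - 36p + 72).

(-4p^2 - 28p - 176)/(p^2 + 4p - 12)

By polynomial division,
  -4p^3 - 4p^2 - 8p + 1056 = (-4)(p^3 - 2p^2 - 36p + 72) + (-12p^2 - 152p + 1344)
  p^3 - 2p^2 - 36p + 72 = (-(1/12)p + 11/9)(-12p^2 - 152p + 1344) + ((2356/9)p - 4712/3)
  -12p^2 - 152p + 1344 = (-(27/589)p - 504/589)((2356/9)p - 4712/3) + (0)
Last nonzero remainder: (2356/9)p - 4712/3. Dividing through by 2356/9 gives the monic gcd p - 6.
Cancel p - 6 from numerator and denominator to get the reduced form.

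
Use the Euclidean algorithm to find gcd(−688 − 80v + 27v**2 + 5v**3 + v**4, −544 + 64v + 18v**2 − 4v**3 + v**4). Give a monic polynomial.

−16 + v**2

Repeated division with remainder:
  v**4 + 5v**3 + 27v**2 − 80v − 688 = (v**4 − 4v**3 + 18v**2 + 64v − 544) + (9v**3 + 9v**2 − 144v − 144)
  v**4 − 4v**3 + 18v**2 + 64v − 544 = ((1/9)v − 5/9)(9v**3 + 9v**2 − 144v − 144) + (39v**2 − 624)
  9v**3 + 9v**2 − 144v − 144 = ((3/13)v + 3/13)(39v**2 − 624) + (0)
Last nonzero remainder: 39v**2 − 624. Dividing through by 39 gives the monic gcd v**2 − 16.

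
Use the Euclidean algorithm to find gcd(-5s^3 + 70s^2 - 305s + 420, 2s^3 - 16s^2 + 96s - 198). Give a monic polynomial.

Apply the Euclidean algorithm:
  -5s^3 + 70s^2 - 305s + 420 = (-5/2)(2s^3 - 16s^2 + 96s - 198) + (30s^2 - 65s - 75)
  2s^3 - 16s^2 + 96s - 198 = ((1/15)s - 7/18)(30s^2 - 65s - 75) + ((1363/18)s - 1363/6)
  30s^2 - 65s - 75 = ((540/1363)s + 450/1363)((1363/18)s - 1363/6) + (0)
Last nonzero remainder: (1363/18)s - 1363/6. Dividing through by 1363/18 gives the monic gcd s - 3.

s - 3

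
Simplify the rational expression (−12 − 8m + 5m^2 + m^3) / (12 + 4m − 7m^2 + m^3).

(6 + m)/(−6 + m)

Repeated division with remainder:
  m^3 + 5m^2 − 8m − 12 = (m^3 − 7m^2 + 4m + 12) + (12m^2 − 12m − 24)
  m^3 − 7m^2 + 4m + 12 = ((1/12)m − 1/2)(12m^2 − 12m − 24) + (0)
Last nonzero remainder: 12m^2 − 12m − 24. Dividing through by 12 gives the monic gcd m^2 − m − 2.
Cancel m^2 − m − 2 from numerator and denominator to get the reduced form.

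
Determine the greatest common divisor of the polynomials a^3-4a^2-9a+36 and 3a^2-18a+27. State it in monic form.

a-3

Repeated division with remainder:
  a^3-4a^2-9a+36 = ((1/3)a+2/3)(3a^2-18a+27) + (-6a+18)
  3a^2-18a+27 = (-(1/2)a+3/2)(-6a+18) + (0)
Last nonzero remainder: -6a+18. Dividing through by -6 gives the monic gcd a-3.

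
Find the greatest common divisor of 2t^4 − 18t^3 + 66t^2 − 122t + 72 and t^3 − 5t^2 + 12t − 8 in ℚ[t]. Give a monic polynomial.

Repeated division with remainder:
  2t^4 − 18t^3 + 66t^2 − 122t + 72 = (2t − 8)(t^3 − 5t^2 + 12t − 8) + (2t^2 − 10t + 8)
  t^3 − 5t^2 + 12t − 8 = ((1/2)t)(2t^2 − 10t + 8) + (8t − 8)
  2t^2 − 10t + 8 = ((1/4)t − 1)(8t − 8) + (0)
Last nonzero remainder: 8t − 8. Dividing through by 8 gives the monic gcd t − 1.

t − 1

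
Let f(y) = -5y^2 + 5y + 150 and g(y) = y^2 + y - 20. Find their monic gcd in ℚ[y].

By polynomial division,
  -5y^2 + 5y + 150 = (-5)(y^2 + y - 20) + (10y + 50)
  y^2 + y - 20 = ((1/10)y - 2/5)(10y + 50) + (0)
Last nonzero remainder: 10y + 50. Dividing through by 10 gives the monic gcd y + 5.

y + 5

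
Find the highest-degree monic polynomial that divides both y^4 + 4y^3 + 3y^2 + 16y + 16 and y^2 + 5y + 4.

Repeated division with remainder:
  y^4 + 4y^3 + 3y^2 + 16y + 16 = (y^2 - y + 4)(y^2 + 5y + 4) + (0)
The last nonzero remainder y^2 + 5y + 4 is already monic.

y^2 + 5y + 4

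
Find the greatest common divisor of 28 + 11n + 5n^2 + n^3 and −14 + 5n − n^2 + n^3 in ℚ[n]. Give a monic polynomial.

Apply the Euclidean algorithm:
  n^3 + 5n^2 + 11n + 28 = (n^3 − n^2 + 5n − 14) + (6n^2 + 6n + 42)
  n^3 − n^2 + 5n − 14 = ((1/6)n − 1/3)(6n^2 + 6n + 42) + (0)
Last nonzero remainder: 6n^2 + 6n + 42. Dividing through by 6 gives the monic gcd n^2 + n + 7.

7 + n + n^2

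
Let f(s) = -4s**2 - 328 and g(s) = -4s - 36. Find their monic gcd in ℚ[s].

By polynomial division,
  -4s**2 - 328 = (s - 9)(-4s - 36) + (-652)
  -4s - 36 = ((1/163)s + 9/163)(-652) + (0)
The last nonzero remainder is the constant -652, so the polynomials are coprime and gcd = 1.

1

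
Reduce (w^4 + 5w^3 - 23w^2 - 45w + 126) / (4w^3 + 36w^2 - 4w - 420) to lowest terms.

(w^2 + w - 6)/(4w + 20)

Apply the Euclidean algorithm:
  w^4 + 5w^3 - 23w^2 - 45w + 126 = ((1/4)w - 1)(4w^3 + 36w^2 - 4w - 420) + (14w^2 + 56w - 294)
  4w^3 + 36w^2 - 4w - 420 = ((2/7)w + 10/7)(14w^2 + 56w - 294) + (0)
Last nonzero remainder: 14w^2 + 56w - 294. Dividing through by 14 gives the monic gcd w^2 + 4w - 21.
Cancel w^2 + 4w - 21 from numerator and denominator to get the reduced form.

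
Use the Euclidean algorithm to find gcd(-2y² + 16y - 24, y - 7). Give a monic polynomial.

Euclidean algorithm in ℚ[y]:
  -2y² + 16y - 24 = (-2y + 2)(y - 7) + (-10)
  y - 7 = (-(1/10)y + 7/10)(-10) + (0)
The last nonzero remainder is the constant -10, so the polynomials are coprime and gcd = 1.

1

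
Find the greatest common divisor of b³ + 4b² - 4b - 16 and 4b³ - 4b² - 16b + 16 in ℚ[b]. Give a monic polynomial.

b² - 4

Repeated division with remainder:
  b³ + 4b² - 4b - 16 = (1/4)(4b³ - 4b² - 16b + 16) + (5b² - 20)
  4b³ - 4b² - 16b + 16 = ((4/5)b - 4/5)(5b² - 20) + (0)
Last nonzero remainder: 5b² - 20. Dividing through by 5 gives the monic gcd b² - 4.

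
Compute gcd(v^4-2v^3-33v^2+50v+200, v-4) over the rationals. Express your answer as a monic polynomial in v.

v-4

By polynomial division,
  v^4-2v^3-33v^2+50v+200 = (v^3+2v^2-25v-50)(v-4) + (0)
The last nonzero remainder v-4 is already monic.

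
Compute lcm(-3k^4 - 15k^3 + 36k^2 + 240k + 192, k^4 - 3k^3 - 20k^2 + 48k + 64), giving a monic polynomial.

Euclidean algorithm in ℚ[k]:
  -3k^4 - 15k^3 + 36k^2 + 240k + 192 = (-3)(k^4 - 3k^3 - 20k^2 + 48k + 64) + (-24k^3 - 24k^2 + 384k + 384)
  k^4 - 3k^3 - 20k^2 + 48k + 64 = (-(1/24)k + 1/6)(-24k^3 - 24k^2 + 384k + 384) + (0)
Last nonzero remainder: -24k^3 - 24k^2 + 384k + 384. Dividing through by -24 gives the monic gcd k^3 + k^2 - 16k - 16.
Then lcm(f, g) = f·g / gcd(f, g); expanding and making the result monic gives the answer.

k^5 + k^4 - 32k^3 - 32k^2 + 256k + 256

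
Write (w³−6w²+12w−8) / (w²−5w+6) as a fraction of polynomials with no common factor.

(w²−4w+4)/(w−3)

Euclidean algorithm in ℚ[w]:
  w³−6w²+12w−8 = (w−1)(w²−5w+6) + (w−2)
  w²−5w+6 = (w−3)(w−2) + (0)
The last nonzero remainder w−2 is already monic.
Cancel w−2 from numerator and denominator to get the reduced form.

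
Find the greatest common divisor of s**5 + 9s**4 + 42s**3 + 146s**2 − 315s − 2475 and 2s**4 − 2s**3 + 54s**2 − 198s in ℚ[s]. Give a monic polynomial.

Repeated division with remainder:
  s**5 + 9s**4 + 42s**3 + 146s**2 − 315s − 2475 = ((1/2)s + 5)(2s**4 − 2s**3 + 54s**2 − 198s) + (25s**3 − 25s**2 + 675s − 2475)
  2s**4 − 2s**3 + 54s**2 − 198s = ((2/25)s)(25s**3 − 25s**2 + 675s − 2475) + (0)
Last nonzero remainder: 25s**3 − 25s**2 + 675s − 2475. Dividing through by 25 gives the monic gcd s**3 − s**2 + 27s − 99.

s**3 − s**2 + 27s − 99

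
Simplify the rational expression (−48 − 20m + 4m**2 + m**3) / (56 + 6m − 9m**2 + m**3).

Euclidean algorithm in ℚ[m]:
  m**3 + 4m**2 − 20m − 48 = (m**3 − 9m**2 + 6m + 56) + (13m**2 − 26m − 104)
  m**3 − 9m**2 + 6m + 56 = ((1/13)m − 7/13)(13m**2 − 26m − 104) + (0)
Last nonzero remainder: 13m**2 − 26m − 104. Dividing through by 13 gives the monic gcd m**2 − 2m − 8.
Cancel m**2 − 2m − 8 from numerator and denominator to get the reduced form.

(6 + m)/(−7 + m)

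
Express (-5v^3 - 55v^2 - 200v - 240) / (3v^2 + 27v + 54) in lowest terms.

By polynomial division,
  -5v^3 - 55v^2 - 200v - 240 = (-(5/3)v - 10/3)(3v^2 + 27v + 54) + (-20v - 60)
  3v^2 + 27v + 54 = (-(3/20)v - 9/10)(-20v - 60) + (0)
Last nonzero remainder: -20v - 60. Dividing through by -20 gives the monic gcd v + 3.
Cancel v + 3 from numerator and denominator to get the reduced form.

(-5v^2 - 40v - 80)/(3v + 18)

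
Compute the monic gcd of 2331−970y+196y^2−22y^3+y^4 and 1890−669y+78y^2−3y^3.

63−16y+y^2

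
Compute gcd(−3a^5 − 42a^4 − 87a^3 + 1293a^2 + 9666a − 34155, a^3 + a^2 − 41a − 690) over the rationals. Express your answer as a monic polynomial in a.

a^2 + 11a + 69

Repeated division with remainder:
  −3a^5 − 42a^4 − 87a^3 + 1293a^2 + 9666a − 34155 = (−3a^2 − 39a − 171)(a^3 + a^2 − 41a − 690) + (−2205a^2 − 24255a − 152145)
  a^3 + a^2 − 41a − 690 = (−(1/2205)a + 2/441)(−2205a^2 − 24255a − 152145) + (0)
Last nonzero remainder: −2205a^2 − 24255a − 152145. Dividing through by −2205 gives the monic gcd a^2 + 11a + 69.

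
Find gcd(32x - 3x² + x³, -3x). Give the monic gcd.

x

Repeated division with remainder:
  x³ - 3x² + 32x = (-(1/3)x² + x - 32/3)(-3x) + (0)
Last nonzero remainder: -3x. Dividing through by -3 gives the monic gcd x.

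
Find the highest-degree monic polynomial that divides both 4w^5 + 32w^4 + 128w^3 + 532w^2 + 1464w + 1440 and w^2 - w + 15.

w^2 - w + 15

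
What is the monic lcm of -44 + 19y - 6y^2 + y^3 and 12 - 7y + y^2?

132 - 101y + 37y^2 - 9y^3 + y^4

By polynomial division,
  y^3 - 6y^2 + 19y - 44 = (y + 1)(y^2 - 7y + 12) + (14y - 56)
  y^2 - 7y + 12 = ((1/14)y - 3/14)(14y - 56) + (0)
Last nonzero remainder: 14y - 56. Dividing through by 14 gives the monic gcd y - 4.
Then lcm(f, g) = f·g / gcd(f, g); expanding and making the result monic gives the answer.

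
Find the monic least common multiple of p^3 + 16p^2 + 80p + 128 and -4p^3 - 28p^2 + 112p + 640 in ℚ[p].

p^4 + 11p^3 - 272p - 640

Repeated division with remainder:
  p^3 + 16p^2 + 80p + 128 = (-1/4)(-4p^3 - 28p^2 + 112p + 640) + (9p^2 + 108p + 288)
  -4p^3 - 28p^2 + 112p + 640 = (-(4/9)p + 20/9)(9p^2 + 108p + 288) + (0)
Last nonzero remainder: 9p^2 + 108p + 288. Dividing through by 9 gives the monic gcd p^2 + 12p + 32.
Then lcm(f, g) = f·g / gcd(f, g); expanding and making the result monic gives the answer.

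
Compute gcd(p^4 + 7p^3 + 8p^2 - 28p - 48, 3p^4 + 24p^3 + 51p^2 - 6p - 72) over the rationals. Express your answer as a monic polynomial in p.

Repeated division with remainder:
  p^4 + 7p^3 + 8p^2 - 28p - 48 = (1/3)(3p^4 + 24p^3 + 51p^2 - 6p - 72) + (-p^3 - 9p^2 - 26p - 24)
  3p^4 + 24p^3 + 51p^2 - 6p - 72 = (-3p + 3)(-p^3 - 9p^2 - 26p - 24) + (0)
Last nonzero remainder: -p^3 - 9p^2 - 26p - 24. Dividing through by -1 gives the monic gcd p^3 + 9p^2 + 26p + 24.

p^3 + 9p^2 + 26p + 24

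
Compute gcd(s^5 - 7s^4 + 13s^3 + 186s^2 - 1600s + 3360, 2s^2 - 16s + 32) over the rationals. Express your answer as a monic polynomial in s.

Repeated division with remainder:
  s^5 - 7s^4 + 13s^3 + 186s^2 - 1600s + 3360 = ((1/2)s^3 + (1/2)s^2 + (5/2)s + 105)(2s^2 - 16s + 32) + (0)
Last nonzero remainder: 2s^2 - 16s + 32. Dividing through by 2 gives the monic gcd s^2 - 8s + 16.

s^2 - 8s + 16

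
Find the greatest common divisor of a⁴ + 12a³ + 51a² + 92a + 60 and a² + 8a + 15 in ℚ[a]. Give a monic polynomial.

Apply the Euclidean algorithm:
  a⁴ + 12a³ + 51a² + 92a + 60 = (a² + 4a + 4)(a² + 8a + 15) + (0)
The last nonzero remainder a² + 8a + 15 is already monic.

a² + 8a + 15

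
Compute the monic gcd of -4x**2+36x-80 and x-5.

x-5

Repeated division with remainder:
  -4x**2+36x-80 = (-4x+16)(x-5) + (0)
The last nonzero remainder x-5 is already monic.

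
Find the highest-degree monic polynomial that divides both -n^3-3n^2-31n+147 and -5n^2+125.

1

Repeated division with remainder:
  -n^3-3n^2-31n+147 = ((1/5)n+3/5)(-5n^2+125) + (-56n+72)
  -5n^2+125 = ((5/56)n+45/392)(-56n+72) + (5720/49)
  -56n+72 = (-(343/715)n+441/715)(5720/49) + (0)
The last nonzero remainder is the constant 5720/49, so the polynomials are coprime and gcd = 1.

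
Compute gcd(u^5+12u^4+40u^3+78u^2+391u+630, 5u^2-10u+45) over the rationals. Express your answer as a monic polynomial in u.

Euclidean algorithm in ℚ[u]:
  u^5+12u^4+40u^3+78u^2+391u+630 = ((1/5)u^3+(14/5)u^2+(59/5)u+14)(5u^2-10u+45) + (0)
Last nonzero remainder: 5u^2-10u+45. Dividing through by 5 gives the monic gcd u^2-2u+9.

u^2-2u+9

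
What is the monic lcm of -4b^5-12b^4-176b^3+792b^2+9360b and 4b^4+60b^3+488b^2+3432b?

b^6+14b^5+77b^4+286b^3-4518b^2-25740b

Euclidean algorithm in ℚ[b]:
  -4b^5-12b^4-176b^3+792b^2+9360b = (-b+12)(4b^4+60b^3+488b^2+3432b) + (-408b^3-1632b^2-31824b)
  4b^4+60b^3+488b^2+3432b = (-(1/102)b-11/102)(-408b^3-1632b^2-31824b) + (0)
Last nonzero remainder: -408b^3-1632b^2-31824b. Dividing through by -408 gives the monic gcd b^3+4b^2+78b.
Then lcm(f, g) = f·g / gcd(f, g); expanding and making the result monic gives the answer.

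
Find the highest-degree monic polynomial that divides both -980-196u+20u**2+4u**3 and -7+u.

-7+u

By polynomial division,
  4u**3+20u**2-196u-980 = (4u**2+48u+140)(u-7) + (0)
The last nonzero remainder u-7 is already monic.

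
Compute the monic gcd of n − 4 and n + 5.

1

Apply the Euclidean algorithm:
  n − 4 = (n + 5) + (−9)
  n + 5 = (−(1/9)n − 5/9)(−9) + (0)
The last nonzero remainder is the constant −9, so the polynomials are coprime and gcd = 1.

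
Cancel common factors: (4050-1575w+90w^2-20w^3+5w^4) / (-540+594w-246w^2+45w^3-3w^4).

Repeated division with remainder:
  5w^4-20w^3+90w^2-1575w+4050 = (-5/3)(-3w^4+45w^3-246w^2+594w-540) + (55w^3-320w^2-585w+3150)
  -3w^4+45w^3-246w^2+594w-540 = (-(3/55)w+303/605)(55w^3-320w^2-585w+3150) + (-(14235/121)w^2+(128115/121)w-256230/121)
  55w^3-320w^2-585w+3150 = (-(1331/2847)w-4235/2847)(-(14235/121)w^2+(128115/121)w-256230/121) + (0)
Last nonzero remainder: -(14235/121)w^2+(128115/121)w-256230/121. Dividing through by -14235/121 gives the monic gcd w^2-9w+18.
Cancel w^2-9w+18 from numerator and denominator to get the reduced form.

(-225-25w-5w^2)/(30-18w+3w^2)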